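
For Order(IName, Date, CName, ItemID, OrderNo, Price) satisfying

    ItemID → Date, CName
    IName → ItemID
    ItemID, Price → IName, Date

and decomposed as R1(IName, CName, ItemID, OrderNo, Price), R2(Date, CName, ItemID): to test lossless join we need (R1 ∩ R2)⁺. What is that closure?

R1 ∩ R2 = {CName, ItemID}.
ItemID → Date, CName applies, adding Date
Closure: {Date, CName, ItemID}.

Date, CName, ItemID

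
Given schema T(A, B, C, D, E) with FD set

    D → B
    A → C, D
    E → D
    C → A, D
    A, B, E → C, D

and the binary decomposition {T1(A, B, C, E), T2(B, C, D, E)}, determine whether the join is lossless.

Yes

Common attributes: T1 ∩ T2 = {B, C, E}.
Closure of {B, C, E}: E → D applies, adding D; C → A, D applies, adding A. So (B, C, E)⁺ = {A, B, C, D, E}.
This closure contains every attribute of T1, so T1 ∩ T2 → T1. The join is lossless.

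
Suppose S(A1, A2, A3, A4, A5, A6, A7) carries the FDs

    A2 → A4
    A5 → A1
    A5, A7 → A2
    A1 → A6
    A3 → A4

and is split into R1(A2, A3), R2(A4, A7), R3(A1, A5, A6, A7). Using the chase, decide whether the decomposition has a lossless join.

No

Chase test. Columns are A1, A2, A3, A4, A5, A6, A7; row i has aⱼ where attribute j ∈ Ri, else bᵢⱼ.
Initial tableau (one row per fragment):
  row 1: b11 a2 a3 b14 b15 b16 b17
  row 2: b21 b22 b23 a4 b25 b26 a7
  row 3: a1 b32 b33 b34 a5 a6 a7
No row becomes fully distinguished — the join is lossy.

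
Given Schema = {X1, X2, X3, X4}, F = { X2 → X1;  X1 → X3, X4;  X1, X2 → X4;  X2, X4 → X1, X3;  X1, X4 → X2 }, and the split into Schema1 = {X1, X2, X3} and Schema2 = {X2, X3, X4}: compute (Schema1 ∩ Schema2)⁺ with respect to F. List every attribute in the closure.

Schema1 ∩ Schema2 = {X2, X3}.
X2 → X1 applies, adding X1
X1 → X3, X4 applies, adding X4
Closure: {X1, X2, X3, X4}.

X1, X2, X3, X4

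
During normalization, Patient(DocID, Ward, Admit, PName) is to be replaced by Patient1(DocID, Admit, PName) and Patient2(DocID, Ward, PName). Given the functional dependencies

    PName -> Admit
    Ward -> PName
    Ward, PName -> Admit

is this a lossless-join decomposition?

Common attributes: Patient1 ∩ Patient2 = {DocID, PName}.
Closure of {DocID, PName}: PName → Admit applies, adding Admit. So (DocID, PName)⁺ = {DocID, Admit, PName}.
This closure contains every attribute of Patient1, so Patient1 ∩ Patient2 → Patient1. The join is lossless.

Yes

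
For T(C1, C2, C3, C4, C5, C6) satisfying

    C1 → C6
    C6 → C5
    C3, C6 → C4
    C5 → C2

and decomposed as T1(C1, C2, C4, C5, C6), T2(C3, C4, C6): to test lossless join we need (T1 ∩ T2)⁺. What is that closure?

C2, C4, C5, C6

T1 ∩ T2 = {C4, C6}.
C6 → C5 applies, adding C5
C5 → C2 applies, adding C2
Closure: {C2, C4, C5, C6}.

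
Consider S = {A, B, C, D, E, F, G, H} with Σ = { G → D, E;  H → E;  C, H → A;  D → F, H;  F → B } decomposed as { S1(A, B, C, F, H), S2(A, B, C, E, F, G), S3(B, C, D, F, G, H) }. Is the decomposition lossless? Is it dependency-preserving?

lossless but not dependency-preserving

Lossless test (chase): Rows 2 and 3 agree on G; apply G→D, E and equate their D, E entries. Rows 1 and 3 agree on H; apply H→E and equate their E entries. Rows 1 and 3 agree on C, H; apply C, H→A and equate their A entries. Rows 2 and 3 agree on D; apply D→F, H and equate their F, H entries. Row 2 is now all distinguished symbols — the join is lossless.
Dependency preservation: the restricted closure of {H} across the fragments never reaches {E}, so H → E cannot be enforced without a join — not preserved.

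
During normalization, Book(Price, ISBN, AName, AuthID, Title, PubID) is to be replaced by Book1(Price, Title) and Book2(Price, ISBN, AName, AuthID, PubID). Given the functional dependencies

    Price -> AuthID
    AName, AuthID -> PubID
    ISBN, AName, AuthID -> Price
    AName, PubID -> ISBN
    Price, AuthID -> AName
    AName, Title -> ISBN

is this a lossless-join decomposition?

Yes

Common attributes: Book1 ∩ Book2 = {Price}.
Closure of {Price}: Price → AuthID applies, adding AuthID; Price, AuthID → AName applies, adding AName; AName, AuthID → PubID applies, adding PubID; AName, PubID → ISBN applies, adding ISBN. So (Price)⁺ = {Price, ISBN, AName, AuthID, PubID}.
This closure contains every attribute of Book2, so Book1 ∩ Book2 → Book2. The join is lossless.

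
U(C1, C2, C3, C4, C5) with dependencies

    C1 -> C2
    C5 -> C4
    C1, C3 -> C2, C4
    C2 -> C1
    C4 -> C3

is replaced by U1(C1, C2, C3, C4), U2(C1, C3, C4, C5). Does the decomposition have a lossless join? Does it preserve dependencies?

Lossless test: (C1, C3, C4)⁺ = {C1, C2, C3, C4}, which contains all of one fragment — lossless.
Dependency preservation: every FD's attributes lie within a single fragment, so each can be enforced locally — preserved.

lossless and dependency-preserving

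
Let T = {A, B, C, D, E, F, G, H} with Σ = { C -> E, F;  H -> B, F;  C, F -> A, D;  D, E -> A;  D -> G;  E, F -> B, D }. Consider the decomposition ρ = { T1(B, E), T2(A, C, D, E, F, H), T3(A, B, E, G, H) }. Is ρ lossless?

Yes

Chase test. Columns are A, B, C, D, E, F, G, H; row i has aⱼ where attribute j ∈ Ti, else bᵢⱼ.
Initial tableau (one row per fragment):
  row 1: b11 a2 b13 b14 a5 b16 b17 b18
  row 2: a1 b22 a3 a4 a5 a6 b27 a8
  row 3: a1 a2 b33 b34 a5 b36 a7 a8
Rows 2 and 3 agree on H; apply H→B, F and equate their B, F entries.
Rows 2 and 3 agree on E, F; apply E, F→B, D and equate their B, D entries.
Rows 2 and 3 agree on D; apply D→G and equate their G entries.
Row 2 is now all distinguished symbols — the join is lossless.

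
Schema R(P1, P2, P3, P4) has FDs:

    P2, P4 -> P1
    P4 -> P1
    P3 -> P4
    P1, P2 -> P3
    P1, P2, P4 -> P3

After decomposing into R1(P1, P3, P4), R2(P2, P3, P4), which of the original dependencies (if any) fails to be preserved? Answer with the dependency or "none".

P1, P2 -> P3

Check P1, P2 → P3: no single fragment contains all of {P1, P2, P3}, and the restricted closure of {P1, P2} across the fragments never reaches {P3}.
P2, P4 → P1 is preserved.
P4 → P1 is preserved.
P3 → P4 is preserved.
P1, P2, P4 → P3 is preserved.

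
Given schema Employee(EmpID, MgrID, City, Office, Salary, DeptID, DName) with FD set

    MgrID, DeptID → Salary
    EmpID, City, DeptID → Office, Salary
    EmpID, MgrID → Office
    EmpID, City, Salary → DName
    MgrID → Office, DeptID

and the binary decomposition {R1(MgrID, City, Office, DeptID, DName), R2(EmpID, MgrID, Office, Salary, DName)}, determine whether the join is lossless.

Common attributes: R1 ∩ R2 = {MgrID, Office, DName}.
Closure of {MgrID, Office, DName}: MgrID → Office, DeptID applies, adding DeptID; MgrID, DeptID → Salary applies, adding Salary. So (MgrID, Office, DName)⁺ = {MgrID, Office, Salary, DeptID, DName}.
The closure contains neither all of R1 = {MgrID, City, Office, DeptID, DName} nor all of R2 = {EmpID, MgrID, Office, Salary, DName}, so the common attributes are not a superkey of either fragment. The join is lossy.

No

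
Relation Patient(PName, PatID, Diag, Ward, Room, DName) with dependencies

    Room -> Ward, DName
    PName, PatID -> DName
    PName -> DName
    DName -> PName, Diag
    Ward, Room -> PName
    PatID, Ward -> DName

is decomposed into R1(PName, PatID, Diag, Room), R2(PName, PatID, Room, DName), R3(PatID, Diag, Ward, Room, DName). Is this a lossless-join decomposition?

Chase test. Columns are PName, PatID, Diag, Ward, Room, DName; row i has aⱼ where attribute j ∈ Ri, else bᵢⱼ.
Initial tableau (one row per fragment):
  row 1: a1 a2 a3 b14 a5 b16
  row 2: a1 a2 b23 b24 a5 a6
  row 3: b31 a2 a3 a4 a5 a6
Rows 1 and 2 agree on Room; apply Room→Ward, DName and equate their Ward, DName entries.
Rows 1 and 3 agree on Room; apply Room→Ward, DName and equate their Ward, DName entries.
Rows 1 and 2 agree on DName; apply DName→PName, Diag and equate their PName, Diag entries.
Rows 1 and 3 agree on DName; apply DName→PName, Diag and equate their PName, Diag entries.
Row 1 is now all distinguished symbols — the join is lossless.

Yes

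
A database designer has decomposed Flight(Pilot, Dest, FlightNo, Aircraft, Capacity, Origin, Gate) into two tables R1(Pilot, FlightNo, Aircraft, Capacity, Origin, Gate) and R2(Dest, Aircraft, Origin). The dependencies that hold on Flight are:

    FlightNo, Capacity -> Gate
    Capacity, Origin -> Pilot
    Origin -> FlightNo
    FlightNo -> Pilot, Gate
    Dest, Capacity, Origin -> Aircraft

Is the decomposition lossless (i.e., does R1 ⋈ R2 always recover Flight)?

No

Common attributes: R1 ∩ R2 = {Aircraft, Origin}.
Closure of {Aircraft, Origin}: Origin → FlightNo applies, adding FlightNo; FlightNo → Pilot, Gate applies, adding Pilot, Gate. So (Aircraft, Origin)⁺ = {Pilot, FlightNo, Aircraft, Origin, Gate}.
The closure contains neither all of R1 = {Pilot, FlightNo, Aircraft, Capacity, Origin, Gate} nor all of R2 = {Dest, Aircraft, Origin}, so the common attributes are not a superkey of either fragment. The join is lossy.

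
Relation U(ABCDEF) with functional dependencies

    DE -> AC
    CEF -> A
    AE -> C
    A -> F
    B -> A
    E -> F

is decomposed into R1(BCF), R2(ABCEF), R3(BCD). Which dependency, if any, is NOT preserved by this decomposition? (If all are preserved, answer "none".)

DE -> AC

Check DE → AC: no single fragment contains all of {ACDE}, and the restricted closure of {DE} across the fragments never reaches {AC}.
CEF → A is preserved.
AE → C is preserved.
A → F is preserved.
B → A is preserved.
E → F is preserved.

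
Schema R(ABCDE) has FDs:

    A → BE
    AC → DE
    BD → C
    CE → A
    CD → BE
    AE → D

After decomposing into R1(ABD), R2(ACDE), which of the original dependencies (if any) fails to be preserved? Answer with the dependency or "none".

none

A → BE: restricted closure across fragments reaches BE.
AC → DE lies within R2.
BD → C: restricted closure across fragments reaches C.
CE → A lies within R2.
CD → BE: restricted closure across fragments reaches BE.
AE → D lies within R2.
Every dependency is enforceable on the fragments, so the decomposition is dependency-preserving.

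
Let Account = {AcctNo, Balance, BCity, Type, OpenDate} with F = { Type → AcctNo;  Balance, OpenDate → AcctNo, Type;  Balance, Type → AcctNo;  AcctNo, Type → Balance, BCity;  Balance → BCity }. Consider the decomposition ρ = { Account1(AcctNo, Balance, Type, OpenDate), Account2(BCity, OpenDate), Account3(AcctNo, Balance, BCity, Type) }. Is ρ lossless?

Chase test. Columns are AcctNo, Balance, BCity, Type, OpenDate; row i has aⱼ where attribute j ∈ Accounti, else bᵢⱼ.
Initial tableau (one row per fragment):
  row 1: a1 a2 b13 a4 a5
  row 2: b21 b22 a3 b24 a5
  row 3: a1 a2 a3 a4 b35
Rows 1 and 3 agree on AcctNo, Type; apply AcctNo, Type→Balance, BCity and equate their Balance, BCity entries.
Row 1 is now all distinguished symbols — the join is lossless.

Yes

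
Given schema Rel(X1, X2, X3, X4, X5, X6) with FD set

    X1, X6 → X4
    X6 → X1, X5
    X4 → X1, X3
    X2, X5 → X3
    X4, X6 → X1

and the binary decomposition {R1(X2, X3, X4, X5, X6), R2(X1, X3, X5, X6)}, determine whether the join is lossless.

Yes

Common attributes: R1 ∩ R2 = {X3, X5, X6}.
Closure of {X3, X5, X6}: X6 → X1, X5 applies, adding X1; X1, X6 → X4 applies, adding X4. So (X3, X5, X6)⁺ = {X1, X3, X4, X5, X6}.
This closure contains every attribute of R2, so R1 ∩ R2 → R2. The join is lossless.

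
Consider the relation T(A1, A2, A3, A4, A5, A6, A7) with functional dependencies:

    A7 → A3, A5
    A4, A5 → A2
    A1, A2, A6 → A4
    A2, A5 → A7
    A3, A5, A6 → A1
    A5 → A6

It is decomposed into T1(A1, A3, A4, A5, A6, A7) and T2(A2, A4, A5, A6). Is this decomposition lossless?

Yes

Common attributes: T1 ∩ T2 = {A4, A5, A6}.
Closure of {A4, A5, A6}: A4, A5 → A2 applies, adding A2; A2, A5 → A7 applies, adding A7; A7 → A3, A5 applies, adding A3; A3, A5, A6 → A1 applies, adding A1. So (A4, A5, A6)⁺ = {A1, A2, A3, A4, A5, A6, A7}.
This closure contains every attribute of T1, so T1 ∩ T2 → T1. The join is lossless.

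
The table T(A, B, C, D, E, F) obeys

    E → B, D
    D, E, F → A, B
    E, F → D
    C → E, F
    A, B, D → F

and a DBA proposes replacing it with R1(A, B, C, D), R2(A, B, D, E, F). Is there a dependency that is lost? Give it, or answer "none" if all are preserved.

C → E, F

Check C → E, F: no single fragment contains all of {C, E, F}, and the restricted closure of {C} across the fragments never reaches {E, F}.
E → B, D is preserved.
D, E, F → A, B is preserved.
E, F → D is preserved.
A, B, D → F is preserved.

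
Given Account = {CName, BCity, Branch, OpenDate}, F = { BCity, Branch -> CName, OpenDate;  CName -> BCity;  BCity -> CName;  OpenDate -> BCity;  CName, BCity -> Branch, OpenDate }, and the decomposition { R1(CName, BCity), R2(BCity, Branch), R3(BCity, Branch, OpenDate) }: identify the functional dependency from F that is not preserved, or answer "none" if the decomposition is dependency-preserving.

none

BCity, Branch → CName, OpenDate: restricted closure across fragments reaches CName, OpenDate.
CName → BCity lies within R1.
BCity → CName lies within R1.
OpenDate → BCity lies within R3.
CName, BCity → Branch, OpenDate: restricted closure across fragments reaches Branch, OpenDate.
Every dependency is enforceable on the fragments, so the decomposition is dependency-preserving.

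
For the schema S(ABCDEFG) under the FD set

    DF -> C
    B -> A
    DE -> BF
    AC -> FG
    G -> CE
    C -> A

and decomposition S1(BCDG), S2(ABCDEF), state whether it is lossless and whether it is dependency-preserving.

lossless and dependency-preserving

Lossless test: (BCD)⁺ = {ABCDEFG}, which contains all of one fragment — lossless.
Dependency preservation: AC → FG; G → CE are not contained in any single fragment, but the restricted closure of each left-hand side across the fragments still reaches the right-hand side; the remaining FDs each lie inside some fragment. All dependencies are preserved.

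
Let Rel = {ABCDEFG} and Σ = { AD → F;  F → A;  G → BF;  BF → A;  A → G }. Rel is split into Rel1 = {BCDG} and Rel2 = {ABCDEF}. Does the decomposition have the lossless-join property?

Common attributes: Rel1 ∩ Rel2 = {BCD}.
No dependency enlarges {BCD}, so (BCD)⁺ = {BCD}.
The closure contains neither all of Rel1 = {BCDG} nor all of Rel2 = {ABCDEF}, so the common attributes are not a superkey of either fragment. The join is lossy.

No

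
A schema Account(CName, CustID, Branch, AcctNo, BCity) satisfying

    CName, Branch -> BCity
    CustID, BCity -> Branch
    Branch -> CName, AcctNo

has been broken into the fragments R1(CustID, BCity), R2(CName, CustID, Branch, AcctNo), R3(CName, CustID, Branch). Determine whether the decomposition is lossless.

No

Chase test. Columns are CName, CustID, Branch, AcctNo, BCity; row i has aⱼ where attribute j ∈ Ri, else bᵢⱼ.
Initial tableau (one row per fragment):
  row 1: b11 a2 b13 b14 a5
  row 2: a1 a2 a3 a4 b25
  row 3: a1 a2 a3 b34 b35
Rows 2 and 3 agree on CName, Branch; apply CName, Branch→BCity and equate their BCity entries.
Rows 2 and 3 agree on Branch; apply Branch→CName, AcctNo and equate their CName, AcctNo entries.
No row becomes fully distinguished — the join is lossy.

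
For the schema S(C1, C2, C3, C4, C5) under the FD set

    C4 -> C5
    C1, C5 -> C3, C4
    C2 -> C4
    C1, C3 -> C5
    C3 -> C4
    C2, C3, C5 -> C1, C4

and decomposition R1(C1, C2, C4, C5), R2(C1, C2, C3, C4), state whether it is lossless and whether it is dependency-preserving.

lossless and dependency-preserving

Lossless test: (C1, C2, C4)⁺ = {C1, C2, C3, C4, C5}, which contains all of one fragment — lossless.
Dependency preservation: C1, C5 → C3, C4; C1, C3 → C5; C2, C3, C5 → C1, C4 are not contained in any single fragment, but the restricted closure of each left-hand side across the fragments still reaches the right-hand side; the remaining FDs each lie inside some fragment. All dependencies are preserved.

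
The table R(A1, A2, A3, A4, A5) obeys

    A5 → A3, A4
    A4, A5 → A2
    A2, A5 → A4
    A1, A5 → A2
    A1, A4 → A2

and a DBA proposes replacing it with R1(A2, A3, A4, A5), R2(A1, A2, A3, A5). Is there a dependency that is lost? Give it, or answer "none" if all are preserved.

Check A1, A4 → A2: no single fragment contains all of {A1, A2, A4}, and the restricted closure of {A1, A4} across the fragments never reaches {A2}.
A5 → A3, A4 is preserved.
A4, A5 → A2 is preserved.
A2, A5 → A4 is preserved.
A1, A5 → A2 is preserved.

A1, A4 → A2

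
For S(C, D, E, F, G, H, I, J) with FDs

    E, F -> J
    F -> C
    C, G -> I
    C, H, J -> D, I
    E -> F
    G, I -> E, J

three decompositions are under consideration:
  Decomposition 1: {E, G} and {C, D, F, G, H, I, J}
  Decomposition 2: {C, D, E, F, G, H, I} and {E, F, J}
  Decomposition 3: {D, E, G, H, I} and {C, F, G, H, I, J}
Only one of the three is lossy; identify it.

Decomposition 1

Decomposition 1: common = {G}, closure = {G} → lossy.
Decomposition 2: common = {E, F}, closure = {C, E, F, J} → lossless.
Decomposition 3: common = {G, H, I}, closure = {C, D, E, F, G, H, I, J} → lossless.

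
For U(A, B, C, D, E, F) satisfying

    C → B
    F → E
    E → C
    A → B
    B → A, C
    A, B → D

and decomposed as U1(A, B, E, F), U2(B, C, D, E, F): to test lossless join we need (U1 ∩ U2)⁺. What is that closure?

U1 ∩ U2 = {B, E, F}.
E → C applies, adding C
B → A, C applies, adding A
A, B → D applies, adding D
Closure: {A, B, C, D, E, F}.

A, B, C, D, E, F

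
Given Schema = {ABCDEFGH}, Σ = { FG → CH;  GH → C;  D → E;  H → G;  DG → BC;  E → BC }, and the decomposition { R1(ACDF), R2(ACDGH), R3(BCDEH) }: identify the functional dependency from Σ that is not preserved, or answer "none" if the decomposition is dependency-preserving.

FG → CH

Check FG → CH: no single fragment contains all of {CFGH}, and the restricted closure of {FG} across the fragments never reaches {CH}.
GH → C is preserved.
D → E is preserved.
H → G is preserved.
DG → BC is preserved.
E → BC is preserved.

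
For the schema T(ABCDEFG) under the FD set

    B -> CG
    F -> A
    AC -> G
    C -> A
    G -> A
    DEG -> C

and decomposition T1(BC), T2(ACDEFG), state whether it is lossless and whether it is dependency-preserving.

lossy but dependency-preserving

Lossless test: (C)⁺ = {ACG}, which is a superkey of neither fragment — lossy.
Dependency preservation: B → CG is not contained in any single fragment, but the restricted closure of its left-hand side across the fragments still reaches the right-hand side; the remaining FDs each lie inside some fragment. All dependencies are preserved.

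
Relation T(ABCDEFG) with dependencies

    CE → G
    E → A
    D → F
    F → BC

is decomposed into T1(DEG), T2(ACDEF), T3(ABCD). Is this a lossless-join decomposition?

Yes

Chase test. Columns are ABCDEFG; row i has aⱼ where attribute j ∈ Ti, else bᵢⱼ.
Initial tableau (one row per fragment):
  row 1: b11 b12 b13 a4 a5 b16 a7
  row 2: a1 b22 a3 a4 a5 a6 b27
  row 3: a1 a2 a3 a4 b35 b36 b37
Rows 1 and 2 agree on E; apply E→A and equate their A entries.
Rows 1 and 2 agree on D; apply D→F and equate their F entries.
Rows 1 and 3 agree on D; apply D→F and equate their F entries.
Rows 1 and 2 agree on F; apply F→BC and equate their BC entries.
Rows 1 and 3 agree on F; apply F→BC and equate their BC entries.
Rows 1 and 2 agree on CE; apply CE→G and equate their G entries.
Row 1 is now all distinguished symbols — the join is lossless.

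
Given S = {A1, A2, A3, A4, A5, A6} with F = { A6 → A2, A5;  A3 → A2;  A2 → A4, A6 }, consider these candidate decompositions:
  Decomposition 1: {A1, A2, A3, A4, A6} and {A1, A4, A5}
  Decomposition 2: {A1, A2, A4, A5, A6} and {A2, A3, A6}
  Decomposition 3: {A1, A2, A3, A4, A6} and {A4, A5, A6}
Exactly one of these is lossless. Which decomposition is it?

Decomposition 3

Decomposition 1: common = {A1, A4}, closure = {A1, A4} → lossy.
Decomposition 2: common = {A2, A6}, closure = {A2, A4, A5, A6} → lossy.
Decomposition 3: common = {A4, A6}, closure = {A2, A4, A5, A6} → lossless.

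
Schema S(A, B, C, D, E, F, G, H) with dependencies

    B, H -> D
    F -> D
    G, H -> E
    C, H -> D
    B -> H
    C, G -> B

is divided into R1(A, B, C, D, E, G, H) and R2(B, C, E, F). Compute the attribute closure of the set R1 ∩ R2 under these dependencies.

R1 ∩ R2 = {B, C, E}.
B → H applies, adding H
B, H → D applies, adding D
Closure: {B, C, D, E, H}.

B, C, D, E, H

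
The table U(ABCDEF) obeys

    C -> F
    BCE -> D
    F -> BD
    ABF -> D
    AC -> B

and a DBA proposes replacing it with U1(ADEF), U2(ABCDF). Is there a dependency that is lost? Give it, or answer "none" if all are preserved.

C → F lies within U2.
BCE → D: restricted closure across fragments reaches D.
F → BD lies within U2.
ABF → D lies within U2.
AC → B lies within U2.
Every dependency is enforceable on the fragments, so the decomposition is dependency-preserving.

none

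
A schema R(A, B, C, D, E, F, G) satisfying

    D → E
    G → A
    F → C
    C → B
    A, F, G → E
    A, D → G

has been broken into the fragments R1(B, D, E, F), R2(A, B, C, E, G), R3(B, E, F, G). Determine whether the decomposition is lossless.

Chase test. Columns are A, B, C, D, E, F, G; row i has aⱼ where attribute j ∈ Ri, else bᵢⱼ.
Initial tableau (one row per fragment):
  row 1: b11 a2 b13 a4 a5 a6 b17
  row 2: a1 a2 a3 b24 a5 b26 a7
  row 3: b31 a2 b33 b34 a5 a6 a7
Rows 2 and 3 agree on G; apply G→A and equate their A entries.
Rows 1 and 3 agree on F; apply F→C and equate their C entries.
No row becomes fully distinguished — the join is lossy.

No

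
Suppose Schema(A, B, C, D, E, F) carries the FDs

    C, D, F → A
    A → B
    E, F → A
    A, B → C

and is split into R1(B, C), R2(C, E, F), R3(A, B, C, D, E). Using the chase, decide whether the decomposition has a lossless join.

Chase test. Columns are A, B, C, D, E, F; row i has aⱼ where attribute j ∈ Ri, else bᵢⱼ.
Initial tableau (one row per fragment):
  row 1: b11 a2 a3 b14 b15 b16
  row 2: b21 b22 a3 b24 a5 a6
  row 3: a1 a2 a3 a4 a5 b36
No row becomes fully distinguished — the join is lossy.

No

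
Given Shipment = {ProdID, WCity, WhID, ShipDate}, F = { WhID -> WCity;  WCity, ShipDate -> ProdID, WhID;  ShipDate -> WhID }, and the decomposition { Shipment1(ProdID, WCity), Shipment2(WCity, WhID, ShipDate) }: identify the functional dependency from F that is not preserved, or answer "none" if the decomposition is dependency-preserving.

WCity, ShipDate -> ProdID, WhID

Check WCity, ShipDate → ProdID, WhID: no single fragment contains all of {ProdID, WCity, WhID, ShipDate}, and the restricted closure of {WCity, ShipDate} across the fragments never reaches {ProdID, WhID}.
WhID → WCity is preserved.
ShipDate → WhID is preserved.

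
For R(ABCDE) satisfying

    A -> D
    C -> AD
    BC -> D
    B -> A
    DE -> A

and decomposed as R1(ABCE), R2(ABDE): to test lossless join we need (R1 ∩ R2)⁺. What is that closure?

R1 ∩ R2 = {ABE}.
A → D applies, adding D
Closure: {ABDE}.

ABDE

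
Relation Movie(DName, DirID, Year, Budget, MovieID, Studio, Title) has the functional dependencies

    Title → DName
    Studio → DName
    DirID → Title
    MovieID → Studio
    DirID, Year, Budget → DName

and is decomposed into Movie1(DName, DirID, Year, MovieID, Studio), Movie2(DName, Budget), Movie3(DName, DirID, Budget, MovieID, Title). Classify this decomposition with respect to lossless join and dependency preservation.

Lossless test (chase): Rows 1 and 3 agree on DirID; apply DirID→Title and equate their Title entries. Rows 1 and 3 agree on MovieID; apply MovieID→Studio and equate their Studio entries. No row becomes fully distinguished — the join is lossy.
Dependency preservation: DirID, Year, Budget → DName is not contained in any single fragment, but the restricted closure of its left-hand side across the fragments still reaches the right-hand side; the remaining FDs each lie inside some fragment. All dependencies are preserved.

lossy but dependency-preserving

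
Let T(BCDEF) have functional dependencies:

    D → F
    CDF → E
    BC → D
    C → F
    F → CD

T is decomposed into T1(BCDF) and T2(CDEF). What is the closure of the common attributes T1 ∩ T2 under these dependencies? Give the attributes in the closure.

CDEF

T1 ∩ T2 = {CDF}.
CDF → E applies, adding E
Closure: {CDEF}.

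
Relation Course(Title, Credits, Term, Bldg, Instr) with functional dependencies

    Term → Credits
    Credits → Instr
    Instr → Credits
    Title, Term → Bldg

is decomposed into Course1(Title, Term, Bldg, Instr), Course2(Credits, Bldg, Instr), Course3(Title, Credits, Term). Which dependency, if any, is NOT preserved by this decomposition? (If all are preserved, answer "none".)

none

Term → Credits lies within Course3.
Credits → Instr lies within Course2.
Instr → Credits lies within Course2.
Title, Term → Bldg lies within Course1.
Every dependency is enforceable on the fragments, so the decomposition is dependency-preserving.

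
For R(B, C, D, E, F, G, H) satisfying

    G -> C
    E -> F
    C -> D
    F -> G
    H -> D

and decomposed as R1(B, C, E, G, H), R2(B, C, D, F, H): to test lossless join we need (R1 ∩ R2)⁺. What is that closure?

B, C, D, H

R1 ∩ R2 = {B, C, H}.
C → D applies, adding D
Closure: {B, C, D, H}.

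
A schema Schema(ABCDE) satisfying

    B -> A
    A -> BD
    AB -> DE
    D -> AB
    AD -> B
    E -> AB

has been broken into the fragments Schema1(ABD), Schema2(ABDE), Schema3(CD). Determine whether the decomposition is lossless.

Yes

Chase test. Columns are ABCDE; row i has aⱼ where attribute j ∈ Schemai, else bᵢⱼ.
Initial tableau (one row per fragment):
  row 1: a1 a2 b13 a4 b15
  row 2: a1 a2 b23 a4 a5
  row 3: b31 b32 a3 a4 b35
Rows 1 and 2 agree on AB; apply AB→DE and equate their DE entries.
Rows 1 and 3 agree on D; apply D→AB and equate their AB entries.
Rows 1 and 3 agree on AB; apply AB→DE and equate their DE entries.
Row 3 is now all distinguished symbols — the join is lossless.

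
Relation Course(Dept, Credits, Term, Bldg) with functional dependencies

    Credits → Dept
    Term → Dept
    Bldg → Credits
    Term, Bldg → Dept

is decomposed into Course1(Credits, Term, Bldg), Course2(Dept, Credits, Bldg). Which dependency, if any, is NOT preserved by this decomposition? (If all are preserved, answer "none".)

Term → Dept

Check Term → Dept: no single fragment contains all of {Dept, Term}, and the restricted closure of {Term} across the fragments never reaches {Dept}.
Credits → Dept is preserved.
Bldg → Credits is preserved.
Term, Bldg → Dept is preserved.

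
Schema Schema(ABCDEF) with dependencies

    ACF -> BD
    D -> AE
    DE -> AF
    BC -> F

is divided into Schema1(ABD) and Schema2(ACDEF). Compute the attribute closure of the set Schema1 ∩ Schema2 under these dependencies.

ADEF

Schema1 ∩ Schema2 = {AD}.
D → AE applies, adding E
DE → AF applies, adding F
Closure: {ADEF}.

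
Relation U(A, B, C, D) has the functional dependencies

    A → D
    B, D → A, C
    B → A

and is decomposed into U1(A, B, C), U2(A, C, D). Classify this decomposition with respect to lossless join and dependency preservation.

Lossless test: (A, C)⁺ = {A, C, D}, which contains all of one fragment — lossless.
Dependency preservation: B, D → A, C is not contained in any single fragment, but the restricted closure of its left-hand side across the fragments still reaches the right-hand side; the remaining FDs each lie inside some fragment. All dependencies are preserved.

lossless and dependency-preserving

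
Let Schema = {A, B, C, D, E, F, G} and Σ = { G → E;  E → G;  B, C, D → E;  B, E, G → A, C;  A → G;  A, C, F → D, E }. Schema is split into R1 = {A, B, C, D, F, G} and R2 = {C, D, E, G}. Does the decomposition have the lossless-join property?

Yes

Common attributes: R1 ∩ R2 = {C, D, G}.
Closure of {C, D, G}: G → E applies, adding E. So (C, D, G)⁺ = {C, D, E, G}.
This closure contains every attribute of R2, so R1 ∩ R2 → R2. The join is lossless.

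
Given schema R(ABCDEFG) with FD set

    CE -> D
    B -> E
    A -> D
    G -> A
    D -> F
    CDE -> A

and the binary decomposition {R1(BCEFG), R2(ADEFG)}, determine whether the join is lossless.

Common attributes: R1 ∩ R2 = {EFG}.
Closure of {EFG}: G → A applies, adding A; A → D applies, adding D. So (EFG)⁺ = {ADEFG}.
This closure contains every attribute of R2, so R1 ∩ R2 → R2. The join is lossless.

Yes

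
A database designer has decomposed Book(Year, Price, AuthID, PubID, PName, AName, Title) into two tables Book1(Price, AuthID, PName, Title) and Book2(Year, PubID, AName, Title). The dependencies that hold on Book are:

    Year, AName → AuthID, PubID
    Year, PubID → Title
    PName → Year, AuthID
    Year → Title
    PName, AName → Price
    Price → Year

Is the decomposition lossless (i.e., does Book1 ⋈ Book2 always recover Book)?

Common attributes: Book1 ∩ Book2 = {Title}.
No dependency enlarges {Title}, so (Title)⁺ = {Title}.
The closure contains neither all of Book1 = {Price, AuthID, PName, Title} nor all of Book2 = {Year, PubID, AName, Title}, so the common attributes are not a superkey of either fragment. The join is lossy.

No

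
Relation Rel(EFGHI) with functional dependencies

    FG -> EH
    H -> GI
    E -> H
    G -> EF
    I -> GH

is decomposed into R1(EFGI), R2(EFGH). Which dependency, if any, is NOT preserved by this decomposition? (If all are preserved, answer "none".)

FG → EH lies within R2.
H → GI: restricted closure across fragments reaches GI.
E → H lies within R2.
G → EF lies within R1.
I → GH: restricted closure across fragments reaches GH.
Every dependency is enforceable on the fragments, so the decomposition is dependency-preserving.

none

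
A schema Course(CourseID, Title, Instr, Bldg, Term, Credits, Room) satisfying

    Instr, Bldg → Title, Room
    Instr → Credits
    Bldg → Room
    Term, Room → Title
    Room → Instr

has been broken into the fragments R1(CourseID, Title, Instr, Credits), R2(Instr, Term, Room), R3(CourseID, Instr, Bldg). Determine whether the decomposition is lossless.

No

Chase test. Columns are CourseID, Title, Instr, Bldg, Term, Credits, Room; row i has aⱼ where attribute j ∈ Ri, else bᵢⱼ.
Initial tableau (one row per fragment):
  row 1: a1 a2 a3 b14 b15 a6 b17
  row 2: b21 b22 a3 b24 a5 b26 a7
  row 3: a1 b32 a3 a4 b35 b36 b37
Rows 1 and 2 agree on Instr; apply Instr→Credits and equate their Credits entries.
Rows 1 and 3 agree on Instr; apply Instr→Credits and equate their Credits entries.
No row becomes fully distinguished — the join is lossy.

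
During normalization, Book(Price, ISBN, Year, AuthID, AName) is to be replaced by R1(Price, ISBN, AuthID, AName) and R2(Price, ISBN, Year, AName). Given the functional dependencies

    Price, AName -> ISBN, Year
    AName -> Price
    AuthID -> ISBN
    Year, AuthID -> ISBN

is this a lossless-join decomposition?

Common attributes: R1 ∩ R2 = {Price, ISBN, AName}.
Closure of {Price, ISBN, AName}: Price, AName → ISBN, Year applies, adding Year. So (Price, ISBN, AName)⁺ = {Price, ISBN, Year, AName}.
This closure contains every attribute of R2, so R1 ∩ R2 → R2. The join is lossless.

Yes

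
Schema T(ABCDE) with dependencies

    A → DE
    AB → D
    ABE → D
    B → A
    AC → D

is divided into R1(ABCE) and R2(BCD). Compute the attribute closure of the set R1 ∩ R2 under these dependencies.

R1 ∩ R2 = {BC}.
B → A applies, adding A
AC → D applies, adding D
A → DE applies, adding E
Closure: {ABCDE}.

ABCDE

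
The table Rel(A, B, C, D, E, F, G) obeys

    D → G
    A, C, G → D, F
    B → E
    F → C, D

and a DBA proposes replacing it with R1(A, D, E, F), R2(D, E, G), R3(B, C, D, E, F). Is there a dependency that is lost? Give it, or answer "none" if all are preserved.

A, C, G → D, F

Check A, C, G → D, F: no single fragment contains all of {A, C, D, F, G}, and the restricted closure of {A, C, G} across the fragments never reaches {D, F}.
D → G is preserved.
B → E is preserved.
F → C, D is preserved.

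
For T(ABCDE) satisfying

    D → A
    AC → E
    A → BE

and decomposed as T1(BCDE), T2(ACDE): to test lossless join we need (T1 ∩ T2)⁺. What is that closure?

ABCDE

T1 ∩ T2 = {CDE}.
D → A applies, adding A
A → BE applies, adding B
Closure: {ABCDE}.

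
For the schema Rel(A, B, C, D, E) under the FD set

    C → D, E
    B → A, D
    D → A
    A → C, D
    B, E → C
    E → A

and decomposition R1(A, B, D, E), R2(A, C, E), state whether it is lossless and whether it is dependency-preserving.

lossless and dependency-preserving

Lossless test: (A, E)⁺ = {A, C, D, E}, which contains all of one fragment — lossless.
Dependency preservation: C → D, E; A → C, D; B, E → C are not contained in any single fragment, but the restricted closure of each left-hand side across the fragments still reaches the right-hand side; the remaining FDs each lie inside some fragment. All dependencies are preserved.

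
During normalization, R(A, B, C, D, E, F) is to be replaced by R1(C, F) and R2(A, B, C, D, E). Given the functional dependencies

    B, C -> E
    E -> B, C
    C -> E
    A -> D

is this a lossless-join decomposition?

No

Common attributes: R1 ∩ R2 = {C}.
Closure of {C}: C → E applies, adding E; E → B, C applies, adding B. So (C)⁺ = {B, C, E}.
The closure contains neither all of R1 = {C, F} nor all of R2 = {A, B, C, D, E}, so the common attributes are not a superkey of either fragment. The join is lossy.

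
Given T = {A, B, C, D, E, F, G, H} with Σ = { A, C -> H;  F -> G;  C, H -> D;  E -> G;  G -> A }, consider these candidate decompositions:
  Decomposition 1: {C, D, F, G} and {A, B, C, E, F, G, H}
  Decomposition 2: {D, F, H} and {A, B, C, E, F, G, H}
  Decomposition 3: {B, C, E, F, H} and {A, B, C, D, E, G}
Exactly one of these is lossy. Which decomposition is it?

Decomposition 2

Decomposition 1: common = {C, F, G}, closure = {A, C, D, F, G, H} → lossless.
Decomposition 2: common = {F, H}, closure = {A, F, G, H} → lossy.
Decomposition 3: common = {B, C, E}, closure = {A, B, C, D, E, G, H} → lossless.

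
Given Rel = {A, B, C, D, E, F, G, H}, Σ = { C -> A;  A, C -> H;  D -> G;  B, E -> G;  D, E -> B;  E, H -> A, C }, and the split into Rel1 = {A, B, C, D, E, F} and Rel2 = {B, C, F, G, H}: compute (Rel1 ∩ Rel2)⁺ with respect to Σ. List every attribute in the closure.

A, B, C, F, H

Rel1 ∩ Rel2 = {B, C, F}.
C → A applies, adding A
A, C → H applies, adding H
Closure: {A, B, C, F, H}.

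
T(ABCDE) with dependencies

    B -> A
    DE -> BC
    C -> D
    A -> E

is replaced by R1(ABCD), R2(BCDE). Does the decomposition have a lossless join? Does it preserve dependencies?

lossless but not dependency-preserving

Lossless test: (BCD)⁺ = {ABCDE}, which contains all of one fragment — lossless.
Dependency preservation: the restricted closure of {A} across the fragments never reaches {E}, so A → E cannot be enforced without a join — not preserved.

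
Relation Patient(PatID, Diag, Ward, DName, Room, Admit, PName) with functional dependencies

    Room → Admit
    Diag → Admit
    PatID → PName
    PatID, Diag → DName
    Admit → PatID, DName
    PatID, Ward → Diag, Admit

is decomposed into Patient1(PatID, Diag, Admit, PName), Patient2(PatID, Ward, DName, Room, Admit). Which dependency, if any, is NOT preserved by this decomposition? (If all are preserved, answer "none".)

PatID, Ward → Diag, Admit

Check PatID, Ward → Diag, Admit: no single fragment contains all of {PatID, Diag, Ward, Admit}, and the restricted closure of {PatID, Ward} across the fragments never reaches {Diag, Admit}.
Room → Admit is preserved.
Diag → Admit is preserved.
PatID → PName is preserved.
PatID, Diag → DName is preserved.
Admit → PatID, DName is preserved.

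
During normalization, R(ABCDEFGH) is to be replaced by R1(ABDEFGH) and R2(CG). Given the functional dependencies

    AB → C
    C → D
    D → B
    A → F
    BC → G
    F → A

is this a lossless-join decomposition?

Common attributes: R1 ∩ R2 = {G}.
No dependency enlarges {G}, so (G)⁺ = {G}.
The closure contains neither all of R1 = {ABDEFGH} nor all of R2 = {CG}, so the common attributes are not a superkey of either fragment. The join is lossy.

No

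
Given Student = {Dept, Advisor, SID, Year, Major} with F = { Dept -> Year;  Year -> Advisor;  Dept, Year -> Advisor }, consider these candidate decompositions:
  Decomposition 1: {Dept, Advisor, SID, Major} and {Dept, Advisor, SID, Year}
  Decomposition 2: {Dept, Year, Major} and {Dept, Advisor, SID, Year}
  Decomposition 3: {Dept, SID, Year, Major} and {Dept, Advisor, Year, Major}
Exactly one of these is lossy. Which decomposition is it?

Decomposition 1: common = {Dept, Advisor, SID}, closure = {Dept, Advisor, SID, Year} → lossless.
Decomposition 2: common = {Dept, Year}, closure = {Dept, Advisor, Year} → lossy.
Decomposition 3: common = {Dept, Year, Major}, closure = {Dept, Advisor, Year, Major} → lossless.

Decomposition 2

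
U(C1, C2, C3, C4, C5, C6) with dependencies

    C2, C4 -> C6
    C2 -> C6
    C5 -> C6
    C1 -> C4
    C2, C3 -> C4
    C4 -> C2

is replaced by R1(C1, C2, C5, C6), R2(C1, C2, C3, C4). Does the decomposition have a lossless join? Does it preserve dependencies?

Lossless test: (C1, C2)⁺ = {C1, C2, C4, C6}, which is a superkey of neither fragment — lossy.
Dependency preservation: C2, C4 → C6 is not contained in any single fragment, but the restricted closure of its left-hand side across the fragments still reaches the right-hand side; the remaining FDs each lie inside some fragment. All dependencies are preserved.

lossy but dependency-preserving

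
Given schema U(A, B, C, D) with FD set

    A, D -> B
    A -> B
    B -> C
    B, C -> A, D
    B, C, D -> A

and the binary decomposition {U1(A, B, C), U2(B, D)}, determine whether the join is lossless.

Yes

Common attributes: U1 ∩ U2 = {B}.
Closure of {B}: B → C applies, adding C; B, C → A, D applies, adding A, D. So (B)⁺ = {A, B, C, D}.
This closure contains every attribute of U1, so U1 ∩ U2 → U1. The join is lossless.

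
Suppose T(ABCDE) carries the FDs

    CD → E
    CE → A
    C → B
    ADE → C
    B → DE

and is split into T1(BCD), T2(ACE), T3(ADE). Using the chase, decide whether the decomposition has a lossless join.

Yes

Chase test. Columns are ABCDE; row i has aⱼ where attribute j ∈ Ti, else bᵢⱼ.
Initial tableau (one row per fragment):
  row 1: b11 a2 a3 a4 b15
  row 2: a1 b22 a3 b24 a5
  row 3: a1 b32 b33 a4 a5
Rows 1 and 2 agree on C; apply C→B and equate their B entries.
Rows 1 and 2 agree on B; apply B→DE and equate their DE entries.
Rows 1 and 2 agree on CE; apply CE→A and equate their A entries.
Rows 1 and 3 agree on ADE; apply ADE→C and equate their C entries.
Rows 1 and 3 agree on C; apply C→B and equate their B entries.
Row 1 is now all distinguished symbols — the join is lossless.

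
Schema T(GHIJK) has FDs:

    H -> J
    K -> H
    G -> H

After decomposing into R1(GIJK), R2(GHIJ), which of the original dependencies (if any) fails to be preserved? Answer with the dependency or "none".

K -> H

Check K → H: no single fragment contains all of {HK}, and the restricted closure of {K} across the fragments never reaches {H}.
H → J is preserved.
G → H is preserved.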